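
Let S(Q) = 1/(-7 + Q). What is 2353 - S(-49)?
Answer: 131769/56 ≈ 2353.0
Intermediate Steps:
2353 - S(-49) = 2353 - 1/(-7 - 49) = 2353 - 1/(-56) = 2353 - 1*(-1/56) = 2353 + 1/56 = 131769/56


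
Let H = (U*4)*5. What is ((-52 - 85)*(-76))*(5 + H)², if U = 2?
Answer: 21084300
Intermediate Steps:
H = 40 (H = (2*4)*5 = 8*5 = 40)
((-52 - 85)*(-76))*(5 + H)² = ((-52 - 85)*(-76))*(5 + 40)² = -137*(-76)*45² = 10412*2025 = 21084300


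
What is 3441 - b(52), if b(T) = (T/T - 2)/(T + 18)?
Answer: 240871/70 ≈ 3441.0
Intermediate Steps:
b(T) = -1/(18 + T) (b(T) = (1 - 2)/(18 + T) = -1/(18 + T))
3441 - b(52) = 3441 - (-1)/(18 + 52) = 3441 - (-1)/70 = 3441 - 1*(-1/70) = 3441 + 1/70 = 240871/70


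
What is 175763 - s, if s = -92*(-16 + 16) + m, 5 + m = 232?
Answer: 175536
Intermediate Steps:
m = 227 (m = -5 + 232 = 227)
s = 227 (s = -92*(-16 + 16) + 227 = -92*0 + 227 = 0 + 227 = 227)
175763 - s = 175763 - 1*227 = 175763 - 227 = 175536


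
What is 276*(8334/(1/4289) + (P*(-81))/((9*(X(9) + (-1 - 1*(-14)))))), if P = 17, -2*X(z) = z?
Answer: 9865484208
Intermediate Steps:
X(z) = -z/2
276*(8334/(1/4289) + (P*(-81))/((9*(X(9) + (-1 - 1*(-14)))))) = 276*(8334/(1/4289) + (17*(-81))/((9*(-½*9 + (-1 - 1*(-14)))))) = 276*(8334/(1/4289) - 1377*1/(9*(-9/2 + (-1 + 14)))) = 276*(8334*4289 - 1377*1/(9*(-9/2 + 13))) = 276*(35744526 - 1377/(9*(17/2))) = 276*(35744526 - 1377/153/2) = 276*(35744526 - 1377*2/153) = 276*(35744526 - 18) = 276*35744508 = 9865484208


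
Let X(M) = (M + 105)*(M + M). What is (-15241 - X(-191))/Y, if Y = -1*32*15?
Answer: 16031/160 ≈ 100.19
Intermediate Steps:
X(M) = 2*M*(105 + M) (X(M) = (105 + M)*(2*M) = 2*M*(105 + M))
Y = -480 (Y = -32*15 = -480)
(-15241 - X(-191))/Y = (-15241 - 2*(-191)*(105 - 191))/(-480) = (-15241 - 2*(-191)*(-86))*(-1/480) = (-15241 - 1*32852)*(-1/480) = (-15241 - 32852)*(-1/480) = -48093*(-1/480) = 16031/160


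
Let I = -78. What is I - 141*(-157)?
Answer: 22059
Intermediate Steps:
I - 141*(-157) = -78 - 141*(-157) = -78 + 22137 = 22059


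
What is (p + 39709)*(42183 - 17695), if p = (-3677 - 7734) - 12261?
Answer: 392714056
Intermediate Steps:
p = -23672 (p = -11411 - 12261 = -23672)
(p + 39709)*(42183 - 17695) = (-23672 + 39709)*(42183 - 17695) = 16037*24488 = 392714056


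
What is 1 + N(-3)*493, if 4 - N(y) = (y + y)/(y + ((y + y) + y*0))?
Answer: 4933/3 ≈ 1644.3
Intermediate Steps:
N(y) = 10/3 (N(y) = 4 - (y + y)/(y + ((y + y) + y*0)) = 4 - 2*y/(y + (2*y + 0)) = 4 - 2*y/(y + 2*y) = 4 - 2*y/(3*y) = 4 - 2*y*1/(3*y) = 4 - 1*2/3 = 4 - 2/3 = 10/3)
1 + N(-3)*493 = 1 + (10/3)*493 = 1 + 4930/3 = 4933/3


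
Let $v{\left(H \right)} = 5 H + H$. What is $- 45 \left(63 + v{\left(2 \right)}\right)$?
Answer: $-3375$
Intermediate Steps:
$v{\left(H \right)} = 6 H$
$- 45 \left(63 + v{\left(2 \right)}\right) = - 45 \left(63 + 6 \cdot 2\right) = - 45 \left(63 + 12\right) = \left(-45\right) 75 = -3375$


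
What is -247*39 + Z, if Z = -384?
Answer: -10017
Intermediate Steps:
-247*39 + Z = -247*39 - 384 = -9633 - 384 = -10017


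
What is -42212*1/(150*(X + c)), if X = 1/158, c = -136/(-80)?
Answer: -833687/5055 ≈ -164.92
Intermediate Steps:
c = 17/10 (c = -136*(-1/80) = 17/10 ≈ 1.7000)
X = 1/158 ≈ 0.0063291
-42212*1/(150*(X + c)) = -42212*1/(150*(1/158 + 17/10)) = -42212/(150*(674/395)) = -42212/20220/79 = -42212*79/20220 = -833687/5055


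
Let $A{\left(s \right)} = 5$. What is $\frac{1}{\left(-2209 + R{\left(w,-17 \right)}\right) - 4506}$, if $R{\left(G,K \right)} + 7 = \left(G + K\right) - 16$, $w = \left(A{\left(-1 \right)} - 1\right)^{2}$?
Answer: $- \frac{1}{6739} \approx -0.00014839$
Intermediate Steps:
$w = 16$ ($w = \left(5 - 1\right)^{2} = 4^{2} = 16$)
$R{\left(G,K \right)} = -23 + G + K$ ($R{\left(G,K \right)} = -7 - \left(16 - G - K\right) = -7 + \left(-16 + G + K\right) = -23 + G + K$)
$\frac{1}{\left(-2209 + R{\left(w,-17 \right)}\right) - 4506} = \frac{1}{\left(-2209 - 24\right) - 4506} = \frac{1}{-2233 - 4506} = \frac{1}{-6739} = - \frac{1}{6739}$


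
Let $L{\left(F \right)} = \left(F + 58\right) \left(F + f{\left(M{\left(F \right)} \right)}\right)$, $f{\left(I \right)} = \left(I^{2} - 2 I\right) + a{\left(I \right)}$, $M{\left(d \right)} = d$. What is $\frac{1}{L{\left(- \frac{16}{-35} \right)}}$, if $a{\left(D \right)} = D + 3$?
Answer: $\frac{42875}{8042826} \approx 0.0053308$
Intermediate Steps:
$a{\left(D \right)} = 3 + D$
$f{\left(I \right)} = 3 + I^{2} - I$ ($f{\left(I \right)} = \left(I^{2} - 2 I\right) + \left(3 + I\right) = 3 + I^{2} - I$)
$L{\left(F \right)} = \left(3 + F^{2}\right) \left(58 + F\right)$ ($L{\left(F \right)} = \left(F + 58\right) \left(F + \left(3 + F^{2} - F\right)\right) = \left(58 + F\right) \left(3 + F^{2}\right) = \left(3 + F^{2}\right) \left(58 + F\right)$)
$\frac{1}{L{\left(- \frac{16}{-35} \right)}} = \frac{1}{174 + \left(- \frac{16}{-35}\right)^{3} + 3 \left(- \frac{16}{-35}\right) + 58 \left(- \frac{16}{-35}\right)^{2}} = \frac{1}{174 + \left(\left(-16\right) \left(- \frac{1}{35}\right)\right)^{3} + 3 \left(\left(-16\right) \left(- \frac{1}{35}\right)\right) + 58 \left(\left(-16\right) \left(- \frac{1}{35}\right)\right)^{2}} = \frac{1}{174 + \left(\frac{16}{35}\right)^{3} + 3 \cdot \frac{16}{35} + 58 \left(\frac{16}{35}\right)^{2}} = \frac{1}{174 + \frac{4096}{42875} + \frac{48}{35} + 58 \cdot \frac{256}{1225}} = \frac{1}{174 + \frac{4096}{42875} + \frac{48}{35} + \frac{14848}{1225}} = \frac{1}{\frac{8042826}{42875}} = \frac{42875}{8042826}$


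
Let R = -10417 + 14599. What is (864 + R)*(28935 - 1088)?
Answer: 140515962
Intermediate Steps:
R = 4182
(864 + R)*(28935 - 1088) = (864 + 4182)*(28935 - 1088) = 5046*27847 = 140515962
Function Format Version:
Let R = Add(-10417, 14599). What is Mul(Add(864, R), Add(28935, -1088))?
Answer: 140515962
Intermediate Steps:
R = 4182
Mul(Add(864, R), Add(28935, -1088)) = Mul(Add(864, 4182), Add(28935, -1088)) = Mul(5046, 27847) = 140515962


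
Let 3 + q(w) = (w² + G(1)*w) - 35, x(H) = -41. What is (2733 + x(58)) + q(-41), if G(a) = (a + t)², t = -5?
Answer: 3679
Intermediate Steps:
G(a) = (-5 + a)² (G(a) = (a - 5)² = (-5 + a)²)
q(w) = -38 + w² + 16*w (q(w) = -3 + ((w² + (-5 + 1)²*w) - 35) = -3 + ((w² + (-4)²*w) - 35) = -3 + ((w² + 16*w) - 35) = -3 + (-35 + w² + 16*w) = -38 + w² + 16*w)
(2733 + x(58)) + q(-41) = (2733 - 41) + (-38 + (-41)² + 16*(-41)) = 2692 + (-38 + 1681 - 656) = 2692 + 987 = 3679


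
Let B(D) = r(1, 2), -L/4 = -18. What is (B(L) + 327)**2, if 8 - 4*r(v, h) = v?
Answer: 1729225/16 ≈ 1.0808e+5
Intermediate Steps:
r(v, h) = 2 - v/4
L = 72 (L = -4*(-18) = 72)
B(D) = 7/4 (B(D) = 2 - 1/4*1 = 2 - 1/4 = 7/4)
(B(L) + 327)**2 = (7/4 + 327)**2 = (1315/4)**2 = 1729225/16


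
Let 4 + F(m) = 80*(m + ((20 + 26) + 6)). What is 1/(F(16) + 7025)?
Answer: 1/12461 ≈ 8.0250e-5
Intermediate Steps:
F(m) = 4156 + 80*m (F(m) = -4 + 80*(m + ((20 + 26) + 6)) = -4 + 80*(m + (46 + 6)) = -4 + 80*(m + 52) = -4 + 80*(52 + m) = -4 + (4160 + 80*m) = 4156 + 80*m)
1/(F(16) + 7025) = 1/((4156 + 80*16) + 7025) = 1/((4156 + 1280) + 7025) = 1/(5436 + 7025) = 1/12461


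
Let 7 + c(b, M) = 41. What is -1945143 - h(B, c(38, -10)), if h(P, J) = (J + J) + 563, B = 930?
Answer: -1945774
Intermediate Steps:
c(b, M) = 34 (c(b, M) = -7 + 41 = 34)
h(P, J) = 563 + 2*J (h(P, J) = 2*J + 563 = 563 + 2*J)
-1945143 - h(B, c(38, -10)) = -1945143 - (563 + 2*34) = -1945143 - (563 + 68) = -1945143 - 1*631 = -1945143 - 631 = -1945774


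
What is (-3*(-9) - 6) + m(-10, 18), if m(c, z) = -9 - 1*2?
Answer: 10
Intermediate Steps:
m(c, z) = -11 (m(c, z) = -9 - 2 = -11)
(-3*(-9) - 6) + m(-10, 18) = (-3*(-9) - 6) - 11 = (27 - 6) - 11 = 21 - 11 = 10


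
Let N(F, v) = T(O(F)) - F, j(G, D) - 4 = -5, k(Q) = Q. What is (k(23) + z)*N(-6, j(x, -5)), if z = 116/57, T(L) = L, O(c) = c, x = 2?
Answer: 0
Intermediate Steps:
j(G, D) = -1 (j(G, D) = 4 - 5 = -1)
z = 116/57 (z = 116*(1/57) = 116/57 ≈ 2.0351)
N(F, v) = 0 (N(F, v) = F - F = 0)
(k(23) + z)*N(-6, j(x, -5)) = (23 + 116/57)*0 = (1427/57)*0 = 0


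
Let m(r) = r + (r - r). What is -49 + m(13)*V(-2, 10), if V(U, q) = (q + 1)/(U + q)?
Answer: -249/8 ≈ -31.125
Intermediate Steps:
m(r) = r (m(r) = r + 0 = r)
V(U, q) = (1 + q)/(U + q)
-49 + m(13)*V(-2, 10) = -49 + 13*((1 + 10)/(-2 + 10)) = -49 + 13*(11/8) = -49 + 143/8 = -249/8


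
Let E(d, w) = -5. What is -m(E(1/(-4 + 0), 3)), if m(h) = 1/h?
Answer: ⅕ ≈ 0.20000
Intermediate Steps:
-m(E(1/(-4 + 0), 3)) = -1/(-5) = -1*(-⅕) = ⅕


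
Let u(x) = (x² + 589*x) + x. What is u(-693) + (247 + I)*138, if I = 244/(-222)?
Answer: 3896593/37 ≈ 1.0531e+5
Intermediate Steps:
I = -122/111 (I = 244*(-1/222) = -122/111 ≈ -1.0991)
u(x) = x² + 590*x
u(-693) + (247 + I)*138 = -693*(590 - 693) + (247 - 122/111)*138 = -693*(-103) + (27295/111)*138 = 71379 + 1255570/37 = 3896593/37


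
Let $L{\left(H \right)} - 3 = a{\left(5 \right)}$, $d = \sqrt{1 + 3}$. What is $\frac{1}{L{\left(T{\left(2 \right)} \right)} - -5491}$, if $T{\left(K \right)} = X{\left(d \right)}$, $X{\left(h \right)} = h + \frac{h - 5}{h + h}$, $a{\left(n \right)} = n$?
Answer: $\frac{1}{5499} \approx 0.00018185$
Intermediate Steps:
$d = 2$ ($d = \sqrt{4} = 2$)
$X{\left(h \right)} = h + \frac{-5 + h}{2 h}$
$T{\left(K \right)} = \frac{5}{4}$ ($T{\left(K \right)} = \frac{1}{2} + 2 - \frac{5}{2 \cdot 2} = \frac{1}{2} + 2 - \frac{5}{4} = \frac{5}{4}$)
$L{\left(H \right)} = 8$ ($L{\left(H \right)} = 3 + 5 = 8$)
$\frac{1}{L{\left(T{\left(2 \right)} \right)} - -5491} = \frac{1}{8 - -5491} = \frac{1}{8 + 5491} = \frac{1}{5499}$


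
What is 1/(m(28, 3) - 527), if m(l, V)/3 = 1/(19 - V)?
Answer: -16/8429 ≈ -0.0018982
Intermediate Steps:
m(l, V) = 3/(19 - V)
1/(m(28, 3) - 527) = 1/(-3/(-19 + 3) - 527) = 1/(-3/(-16) - 527) = 1/(-3*(-1/16) - 527) = 1/(3/16 - 527) = 1/(-8429/16) = -16/8429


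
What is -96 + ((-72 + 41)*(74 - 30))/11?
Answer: -220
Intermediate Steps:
-96 + ((-72 + 41)*(74 - 30))/11 = -96 + (-31*44)/11 = -96 + (1/11)*(-1364) = -96 - 124 = -220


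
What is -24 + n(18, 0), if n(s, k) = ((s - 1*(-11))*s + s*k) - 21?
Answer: 477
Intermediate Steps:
n(s, k) = -21 + k*s + s*(11 + s) (n(s, k) = ((s + 11)*s + k*s) - 21 = ((11 + s)*s + k*s) - 21 = (s*(11 + s) + k*s) - 21 = (k*s + s*(11 + s)) - 21 = -21 + k*s + s*(11 + s))
-24 + n(18, 0) = -24 + (-21 + 18² + 11*18 + 0*18) = -24 + (-21 + 324 + 198 + 0) = -24 + 501 = 477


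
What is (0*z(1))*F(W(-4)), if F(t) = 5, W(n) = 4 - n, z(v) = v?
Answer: 0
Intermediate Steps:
(0*z(1))*F(W(-4)) = (0*1)*5 = 0*5 = 0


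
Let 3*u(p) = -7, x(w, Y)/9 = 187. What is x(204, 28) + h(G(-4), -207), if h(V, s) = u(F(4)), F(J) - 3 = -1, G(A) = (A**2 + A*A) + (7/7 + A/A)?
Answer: 5042/3 ≈ 1680.7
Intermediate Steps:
x(w, Y) = 1683 (x(w, Y) = 9*187 = 1683)
G(A) = 2 + 2*A**2 (G(A) = (A**2 + A**2) + (7*(1/7) + 1) = 2*A**2 + (1 + 1) = 2*A**2 + 2 = 2 + 2*A**2)
F(J) = 2 (F(J) = 3 - 1 = 2)
u(p) = -7/3 (u(p) = (1/3)*(-7) = -7/3)
h(V, s) = -7/3
x(204, 28) + h(G(-4), -207) = 1683 - 7/3 = 5042/3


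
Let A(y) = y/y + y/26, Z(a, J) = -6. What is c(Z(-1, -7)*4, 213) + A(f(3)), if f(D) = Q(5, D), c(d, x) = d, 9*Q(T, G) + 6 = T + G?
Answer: -2690/117 ≈ -22.991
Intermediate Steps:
Q(T, G) = -⅔ + G/9 + T/9 (Q(T, G) = -⅔ + (T + G)/9 = -⅔ + (G + T)/9 = -⅔ + (G/9 + T/9) = -⅔ + G/9 + T/9)
f(D) = -⅑ + D/9 (f(D) = -⅔ + D/9 + (⅑)*5 = -⅔ + D/9 + 5/9 = -⅑ + D/9)
A(y) = 1 + y/26 (A(y) = 1 + y*(1/26) = 1 + y/26)
c(Z(-1, -7)*4, 213) + A(f(3)) = -6*4 + (1 + (-⅑ + (⅑)*3)/26) = -24 + (1 + (-⅑ + ⅓)/26) = -24 + (1 + (1/26)*(2/9)) = -24 + (1 + 1/117) = -24 + 118/117 = -2690/117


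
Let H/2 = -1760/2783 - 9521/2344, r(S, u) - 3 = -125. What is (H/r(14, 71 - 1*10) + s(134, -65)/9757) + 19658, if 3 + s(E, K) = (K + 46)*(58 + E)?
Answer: 630760294573171/32087182424 ≈ 19658.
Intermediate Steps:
r(S, u) = -122 (r(S, u) = 3 - 125 = -122)
H = -2783853/296516 (H = 2*(-1760/2783 - 9521/2344) = 2*(-1760*1/2783 - 9521*1/2344) = 2*(-160/253 - 9521/2344) = 2*(-2783853/593032) = -2783853/296516 ≈ -9.3885)
s(E, K) = -3 + (46 + K)*(58 + E) (s(E, K) = -3 + (K + 46)*(58 + E) = -3 + (46 + K)*(58 + E))
(H/r(14, 71 - 1*10) + s(134, -65)/9757) + 19658 = (-2783853/296516/(-122) + (2665 + 46*134 + 58*(-65) + 134*(-65))/9757) + 19658 = (-2783853/296516*(-1/122) + (2665 + 6164 - 3770 - 8710)*(1/9757)) + 19658 = (2783853/36174952 - 3651*1/9757) + 19658 = (2783853/36174952 - 3651/9757) + 19658 = -9537517821/32087182424 + 19658 = 630760294573171/32087182424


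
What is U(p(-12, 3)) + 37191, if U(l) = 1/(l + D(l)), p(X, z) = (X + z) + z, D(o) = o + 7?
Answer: 185954/5 ≈ 37191.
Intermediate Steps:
D(o) = 7 + o
p(X, z) = X + 2*z
U(l) = 1/(7 + 2*l) (U(l) = 1/(l + (7 + l)) = 1/(7 + 2*l))
U(p(-12, 3)) + 37191 = 1/(7 + 2*(-12 + 2*3)) + 37191 = 1/(7 + 2*(-12 + 6)) + 37191 = 1/(7 + 2*(-6)) + 37191 = 1/(7 - 12) + 37191 = 1/(-5) + 37191 = -⅕ + 37191 = 185954/5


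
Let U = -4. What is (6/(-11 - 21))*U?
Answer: ¾ ≈ 0.75000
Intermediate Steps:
(6/(-11 - 21))*U = (6/(-11 - 21))*(-4) = (6/(-32))*(-4) = (6*(-1/32))*(-4) = -3/16*(-4) = ¾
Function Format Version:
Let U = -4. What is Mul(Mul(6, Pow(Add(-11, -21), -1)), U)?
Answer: Rational(3, 4) ≈ 0.75000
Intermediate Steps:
Mul(Mul(6, Pow(Add(-11, -21), -1)), U) = Mul(Mul(6, Pow(Add(-11, -21), -1)), -4) = Mul(Mul(6, Pow(-32, -1)), -4) = Mul(Mul(6, Rational(-1, 32)), -4) = Mul(Rational(-3, 16), -4) = Rational(3, 4)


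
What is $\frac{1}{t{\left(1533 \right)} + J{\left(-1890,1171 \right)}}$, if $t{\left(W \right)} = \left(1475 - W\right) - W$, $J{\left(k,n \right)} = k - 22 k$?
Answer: $\frac{1}{38099} \approx 2.6247 \cdot 10^{-5}$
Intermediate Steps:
$J{\left(k,n \right)} = - 21 k$
$t{\left(W \right)} = 1475 - 2 W$
$\frac{1}{t{\left(1533 \right)} + J{\left(-1890,1171 \right)}} = \frac{1}{\left(1475 - 3066\right) - -39690} = \frac{1}{\left(1475 - 3066\right) + 39690} = \frac{1}{-1591 + 39690} = \frac{1}{38099}$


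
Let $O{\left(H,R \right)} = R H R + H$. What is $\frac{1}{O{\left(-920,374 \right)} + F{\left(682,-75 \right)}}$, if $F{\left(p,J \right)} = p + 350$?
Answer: $- \frac{1}{128685808} \approx -7.7709 \cdot 10^{-9}$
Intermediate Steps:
$F{\left(p,J \right)} = 350 + p$
$O{\left(H,R \right)} = H + H R^{2}$ ($O{\left(H,R \right)} = H R R + H = H R^{2} + H = H + H R^{2}$)
$\frac{1}{O{\left(-920,374 \right)} + F{\left(682,-75 \right)}} = \frac{1}{- 920 \left(1 + 374^{2}\right) + \left(350 + 682\right)} = \frac{1}{- 920 \left(1 + 139876\right) + 1032} = \frac{1}{\left(-920\right) 139877 + 1032} = \frac{1}{-128686840 + 1032} = \frac{1}{-128685808} = - \frac{1}{128685808}$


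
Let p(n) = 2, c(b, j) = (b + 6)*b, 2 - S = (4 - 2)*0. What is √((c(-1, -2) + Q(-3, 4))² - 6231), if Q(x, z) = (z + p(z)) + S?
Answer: I*√6222 ≈ 78.88*I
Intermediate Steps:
S = 2 (S = 2 - (4 - 2)*0 = 2 - 2*0 = 2 - 1*0 = 2 + 0 = 2)
c(b, j) = b*(6 + b) (c(b, j) = (6 + b)*b = b*(6 + b))
Q(x, z) = 4 + z (Q(x, z) = (z + 2) + 2 = (2 + z) + 2 = 4 + z)
√((c(-1, -2) + Q(-3, 4))² - 6231) = √((-(6 - 1) + (4 + 4))² - 6231) = √((-1*5 + 8)² - 6231) = √((-5 + 8)² - 6231) = √(3² - 6231) = √(9 - 6231) = √(-6222) = I*√6222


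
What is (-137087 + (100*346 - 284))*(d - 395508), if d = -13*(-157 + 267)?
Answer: 40793715198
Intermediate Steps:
d = -1430 (d = -13*110 = -1430)
(-137087 + (100*346 - 284))*(d - 395508) = (-137087 + (100*346 - 284))*(-1430 - 395508) = (-137087 + (34600 - 284))*(-396938) = (-137087 + 34316)*(-396938) = -102771*(-396938) = 40793715198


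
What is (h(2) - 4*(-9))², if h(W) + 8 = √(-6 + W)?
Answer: 780 + 112*I ≈ 780.0 + 112.0*I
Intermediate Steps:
h(W) = -8 + √(-6 + W)
(h(2) - 4*(-9))² = ((-8 + √(-6 + 2)) - 4*(-9))² = ((-8 + √(-4)) + 36)² = ((-8 + 2*I) + 36)² = (28 + 2*I)²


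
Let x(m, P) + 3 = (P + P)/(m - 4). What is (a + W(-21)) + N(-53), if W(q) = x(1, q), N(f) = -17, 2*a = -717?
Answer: -729/2 ≈ -364.50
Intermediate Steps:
a = -717/2 (a = (½)*(-717) = -717/2 ≈ -358.50)
x(m, P) = -3 + 2*P/(-4 + m) (x(m, P) = -3 + (P + P)/(m - 4) = -3 + (2*P)/(-4 + m) = -3 + 2*P/(-4 + m))
W(q) = -3 - 2*q/3 (W(q) = (12 - 3*1 + 2*q)/(-4 + 1) = (12 - 3 + 2*q)/(-3) = -(9 + 2*q)/3 = -3 - 2*q/3)
(a + W(-21)) + N(-53) = (-717/2 + (-3 - ⅔*(-21))) - 17 = (-717/2 + (-3 + 14)) - 17 = (-717/2 + 11) - 17 = -695/2 - 17 = -729/2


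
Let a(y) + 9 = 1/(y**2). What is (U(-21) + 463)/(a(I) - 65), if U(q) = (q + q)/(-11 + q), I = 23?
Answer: -3929941/626320 ≈ -6.2747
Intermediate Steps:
U(q) = 2*q/(-11 + q) (U(q) = (2*q)/(-11 + q) = 2*q/(-11 + q))
a(y) = -9 + y**(-2) (a(y) = -9 + 1/(y**2) = -9 + y**(-2))
(U(-21) + 463)/(a(I) - 65) = (2*(-21)/(-11 - 21) + 463)/((-9 + 23**(-2)) - 65) = (2*(-21)/(-32) + 463)/((-9 + 1/529) - 65) = (2*(-21)*(-1/32) + 463)/(-4760/529 - 65) = (21/16 + 463)/(-39145/529) = (7429/16)*(-529/39145) = -3929941/626320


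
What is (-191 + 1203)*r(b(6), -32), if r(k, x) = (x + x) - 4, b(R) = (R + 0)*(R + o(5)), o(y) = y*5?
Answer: -68816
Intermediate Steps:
o(y) = 5*y
b(R) = R*(25 + R) (b(R) = (R + 0)*(R + 5*5) = R*(R + 25) = R*(25 + R))
r(k, x) = -4 + 2*x (r(k, x) = 2*x - 4 = -4 + 2*x)
(-191 + 1203)*r(b(6), -32) = (-191 + 1203)*(-4 + 2*(-32)) = 1012*(-4 - 64) = 1012*(-68) = -68816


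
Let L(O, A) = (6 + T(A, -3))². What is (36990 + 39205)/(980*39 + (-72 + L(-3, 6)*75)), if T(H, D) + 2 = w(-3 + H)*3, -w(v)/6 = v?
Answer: 76195/225648 ≈ 0.33767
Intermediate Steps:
w(v) = -6*v
T(H, D) = 52 - 18*H (T(H, D) = -2 - 6*(-3 + H)*3 = -2 + (18 - 6*H)*3 = -2 + (54 - 18*H) = 52 - 18*H)
L(O, A) = (58 - 18*A)² (L(O, A) = (6 + (52 - 18*A))² = (58 - 18*A)²)
(36990 + 39205)/(980*39 + (-72 + L(-3, 6)*75)) = (36990 + 39205)/(980*39 + (-72 + (4*(29 - 9*6)²)*75)) = 76195/(38220 + (-72 + (4*(29 - 54)²)*75)) = 76195/(38220 + (-72 + (4*(-25)²)*75)) = 76195/(38220 + (-72 + (4*625)*75)) = 76195/(38220 + (-72 + 2500*75)) = 76195/(38220 + (-72 + 187500)) = 76195/(38220 + 187428) = 76195/225648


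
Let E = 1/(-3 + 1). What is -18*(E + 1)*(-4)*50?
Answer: 1800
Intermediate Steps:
E = -1/2 (E = 1/(-2) = -1/2 ≈ -0.50000)
-18*(E + 1)*(-4)*50 = -18*(-1/2 + 1)*(-4)*50 = -9*(-4)*50 = -18*(-2)*50 = 36*50 = 1800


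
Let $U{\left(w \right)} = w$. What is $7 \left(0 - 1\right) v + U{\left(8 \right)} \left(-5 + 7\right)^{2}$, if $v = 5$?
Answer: $-3$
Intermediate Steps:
$7 \left(0 - 1\right) v + U{\left(8 \right)} \left(-5 + 7\right)^{2} = 7 \left(0 - 1\right) 5 + 8 \left(-5 + 7\right)^{2} = 7 \left(0 - 1\right) 5 + 8 \cdot 2^{2} = 7 \left(-1\right) 5 + 8 \cdot 4 = \left(-7\right) 5 + 32 = -35 + 32 = -3$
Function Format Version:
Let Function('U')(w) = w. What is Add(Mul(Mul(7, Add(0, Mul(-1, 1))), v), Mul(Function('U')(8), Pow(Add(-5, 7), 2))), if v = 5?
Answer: -3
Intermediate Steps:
Add(Mul(Mul(7, Add(0, Mul(-1, 1))), v), Mul(Function('U')(8), Pow(Add(-5, 7), 2))) = Add(Mul(Mul(7, Add(0, Mul(-1, 1))), 5), Mul(8, Pow(Add(-5, 7), 2))) = Add(Mul(Mul(7, Add(0, -1)), 5), Mul(8, Pow(2, 2))) = Add(Mul(Mul(7, -1), 5), Mul(8, 4)) = Add(Mul(-7, 5), 32) = Add(-35, 32) = -3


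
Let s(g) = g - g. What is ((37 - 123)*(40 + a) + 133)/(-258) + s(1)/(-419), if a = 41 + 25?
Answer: 8983/258 ≈ 34.818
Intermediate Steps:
a = 66
s(g) = 0
((37 - 123)*(40 + a) + 133)/(-258) + s(1)/(-419) = ((37 - 123)*(40 + 66) + 133)/(-258) + 0/(-419) = (-86*106 + 133)*(-1/258) + 0*(-1/419) = (-9116 + 133)*(-1/258) + 0 = -8983*(-1/258) + 0 = 8983/258 + 0 = 8983/258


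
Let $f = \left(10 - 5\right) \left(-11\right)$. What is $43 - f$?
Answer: $98$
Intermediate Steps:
$f = -55$ ($f = \left(10 - 5\right) \left(-11\right) = 5 \left(-11\right) = -55$)
$43 - f = 43 - -55 = 43 + 55 = 98$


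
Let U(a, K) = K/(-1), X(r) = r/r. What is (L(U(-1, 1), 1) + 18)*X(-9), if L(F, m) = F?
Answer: 17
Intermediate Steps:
X(r) = 1
U(a, K) = -K (U(a, K) = K*(-1) = -K)
(L(U(-1, 1), 1) + 18)*X(-9) = (-1*1 + 18)*1 = (-1 + 18)*1 = 17*1 = 17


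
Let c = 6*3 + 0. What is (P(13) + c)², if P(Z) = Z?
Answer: 961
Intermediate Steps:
c = 18 (c = 18 + 0 = 18)
(P(13) + c)² = (13 + 18)² = 31² = 961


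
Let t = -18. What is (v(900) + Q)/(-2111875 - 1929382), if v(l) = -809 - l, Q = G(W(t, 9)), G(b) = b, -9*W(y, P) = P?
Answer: 1710/4041257 ≈ 0.00042314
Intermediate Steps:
W(y, P) = -P/9
Q = -1 (Q = -⅑*9 = -1)
(v(900) + Q)/(-2111875 - 1929382) = ((-809 - 1*900) - 1)/(-2111875 - 1929382) = ((-809 - 900) - 1)/(-4041257) = (-1709 - 1)*(-1/4041257) = -1710*(-1/4041257) = 1710/4041257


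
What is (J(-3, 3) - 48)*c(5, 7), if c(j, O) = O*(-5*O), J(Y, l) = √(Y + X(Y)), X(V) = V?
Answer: 11760 - 245*I*√6 ≈ 11760.0 - 600.13*I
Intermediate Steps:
J(Y, l) = √2*√Y (J(Y, l) = √(Y + Y) = √(2*Y) = √2*√Y)
c(j, O) = -5*O²
(J(-3, 3) - 48)*c(5, 7) = (√2*√(-3) - 48)*(-5*7²) = (√2*(I*√3) - 48)*(-5*49) = (I*√6 - 48)*(-245) = (-48 + I*√6)*(-245) = 11760 - 245*I*√6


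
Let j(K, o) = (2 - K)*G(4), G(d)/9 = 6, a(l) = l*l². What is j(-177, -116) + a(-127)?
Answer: -2038717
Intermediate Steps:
a(l) = l³
G(d) = 54 (G(d) = 9*6 = 54)
j(K, o) = 108 - 54*K (j(K, o) = (2 - K)*54 = 108 - 54*K)
j(-177, -116) + a(-127) = (108 - 54*(-177)) + (-127)³ = (108 + 9558) - 2048383 = 9666 - 2048383 = -2038717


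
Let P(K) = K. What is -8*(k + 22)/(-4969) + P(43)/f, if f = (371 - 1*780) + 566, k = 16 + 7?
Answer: 270187/780133 ≈ 0.34633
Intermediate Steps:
k = 23
f = 157 (f = (371 - 780) + 566 = -409 + 566 = 157)
-8*(k + 22)/(-4969) + P(43)/f = -8*(23 + 22)/(-4969) + 43/157 = -8*45*(-1/4969) + 43*(1/157) = -360*(-1/4969) + 43/157 = 360/4969 + 43/157 = 270187/780133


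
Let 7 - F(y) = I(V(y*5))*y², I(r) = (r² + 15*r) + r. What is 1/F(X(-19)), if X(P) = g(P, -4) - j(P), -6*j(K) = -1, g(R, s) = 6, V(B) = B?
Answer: -1296/58086553 ≈ -2.2312e-5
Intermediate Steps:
I(r) = r² + 16*r
j(K) = ⅙ (j(K) = -⅙*(-1) = ⅙)
X(P) = 35/6 (X(P) = 6 - 1*⅙ = 6 - ⅙ = 35/6)
F(y) = 7 - 5*y³*(16 + 5*y) (F(y) = 7 - (y*5)*(16 + y*5)*y² = 7 - (5*y)*(16 + 5*y)*y² = 7 - 5*y*(16 + 5*y)*y² = 7 - 5*y³*(16 + 5*y))
1/F(X(-19)) = 1/(7 - 80*(35/6)³ - 25*(35/6)⁴) = 1/(7 - 80*42875/216 - 25*1500625/1296) = 1/(7 - 428750/27 - 37515625/1296) = 1/(-58086553/1296) = -1296/58086553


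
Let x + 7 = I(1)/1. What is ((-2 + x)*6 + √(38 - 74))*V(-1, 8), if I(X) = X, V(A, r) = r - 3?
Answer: -240 + 30*I ≈ -240.0 + 30.0*I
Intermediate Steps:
V(A, r) = -3 + r
x = -6 (x = -7 + 1/1 = -7 + 1*1 = -7 + 1 = -6)
((-2 + x)*6 + √(38 - 74))*V(-1, 8) = ((-2 - 6)*6 + √(38 - 74))*(-3 + 8) = (-8*6 + √(-36))*5 = (-48 + 6*I)*5 = -240 + 30*I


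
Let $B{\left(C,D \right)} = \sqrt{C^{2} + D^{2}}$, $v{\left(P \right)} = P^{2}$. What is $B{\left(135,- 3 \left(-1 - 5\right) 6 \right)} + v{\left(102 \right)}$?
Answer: $10404 + 27 \sqrt{41} \approx 10577.0$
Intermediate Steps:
$B{\left(135,- 3 \left(-1 - 5\right) 6 \right)} + v{\left(102 \right)} = \sqrt{135^{2} + \left(- 3 \left(-1 - 5\right) 6\right)^{2}} + 102^{2} = \sqrt{18225 + \left(- 3 \left(-1 - 5\right) 6\right)^{2}} + 10404 = \sqrt{18225 + \left(\left(-3\right) \left(-6\right) 6\right)^{2}} + 10404 = \sqrt{18225 + \left(18 \cdot 6\right)^{2}} + 10404 = \sqrt{18225 + 108^{2}} + 10404 = \sqrt{18225 + 11664} + 10404 = \sqrt{29889} + 10404 = 27 \sqrt{41} + 10404 = 10404 + 27 \sqrt{41}$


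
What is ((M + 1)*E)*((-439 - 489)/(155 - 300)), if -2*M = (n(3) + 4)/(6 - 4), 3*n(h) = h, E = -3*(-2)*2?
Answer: -96/5 ≈ -19.200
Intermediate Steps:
E = 12 (E = 6*2 = 12)
n(h) = h/3
M = -5/4 (M = -((⅓)*3 + 4)/(2*(6 - 4)) = -(1 + 4)/(2*2) = -5/(2*2) = -½*5/2 = -5/4 ≈ -1.2500)
((M + 1)*E)*((-439 - 489)/(155 - 300)) = ((-5/4 + 1)*12)*((-439 - 489)/(155 - 300)) = (-¼*12)*(-928/(-145)) = -(-2784)*(-1)/145 = -3*32/5 = -96/5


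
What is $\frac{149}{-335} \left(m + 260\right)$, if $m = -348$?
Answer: $\frac{13112}{335} \approx 39.14$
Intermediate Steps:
$\frac{149}{-335} \left(m + 260\right) = \frac{149}{-335} \left(-348 + 260\right) = 149 \left(- \frac{1}{335}\right) \left(-88\right) = \left(- \frac{149}{335}\right) \left(-88\right) = \frac{13112}{335}$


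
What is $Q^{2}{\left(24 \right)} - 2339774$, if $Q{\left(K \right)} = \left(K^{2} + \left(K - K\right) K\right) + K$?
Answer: $-1979774$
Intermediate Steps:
$Q{\left(K \right)} = K + K^{2}$ ($Q{\left(K \right)} = \left(K^{2} + 0 K\right) + K = \left(K^{2} + 0\right) + K = K^{2} + K = K + K^{2}$)
$Q^{2}{\left(24 \right)} - 2339774 = \left(24 \left(1 + 24\right)\right)^{2} - 2339774 = \left(24 \cdot 25\right)^{2} - 2339774 = 600^{2} - 2339774 = 360000 - 2339774 = -1979774$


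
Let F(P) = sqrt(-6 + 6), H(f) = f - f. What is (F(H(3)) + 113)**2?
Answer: 12769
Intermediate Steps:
H(f) = 0
F(P) = 0 (F(P) = sqrt(0) = 0)
(F(H(3)) + 113)**2 = (0 + 113)**2 = 113**2 = 12769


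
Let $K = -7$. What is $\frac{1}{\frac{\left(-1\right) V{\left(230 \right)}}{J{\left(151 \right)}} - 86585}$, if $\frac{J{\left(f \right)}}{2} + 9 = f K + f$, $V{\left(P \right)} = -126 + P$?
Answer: $- \frac{915}{79225223} \approx -1.1549 \cdot 10^{-5}$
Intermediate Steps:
$J{\left(f \right)} = -18 - 12 f$ ($J{\left(f \right)} = -18 + 2 \left(f \left(-7\right) + f\right) = -18 + 2 \left(- 7 f + f\right) = -18 + 2 \left(- 6 f\right) = -18 - 12 f$)
$\frac{1}{\frac{\left(-1\right) V{\left(230 \right)}}{J{\left(151 \right)}} - 86585} = \frac{1}{\frac{\left(-1\right) \left(-126 + 230\right)}{-18 - 1812} - 86585} = \frac{1}{\frac{\left(-1\right) 104}{-18 - 1812} - 86585} = \frac{1}{- \frac{104}{-1830} - 86585} = \frac{1}{\left(-104\right) \left(- \frac{1}{1830}\right) - 86585} = \frac{1}{\frac{52}{915} - 86585} = \frac{1}{- \frac{79225223}{915}} = - \frac{915}{79225223}$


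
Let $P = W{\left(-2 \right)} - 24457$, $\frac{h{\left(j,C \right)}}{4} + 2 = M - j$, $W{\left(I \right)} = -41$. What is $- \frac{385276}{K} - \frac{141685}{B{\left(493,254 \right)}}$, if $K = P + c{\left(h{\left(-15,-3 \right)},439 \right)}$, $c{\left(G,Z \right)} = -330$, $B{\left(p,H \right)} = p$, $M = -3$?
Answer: $- \frac{831953528}{3060051} \approx -271.88$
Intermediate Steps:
$h{\left(j,C \right)} = -20 - 4 j$ ($h{\left(j,C \right)} = -8 + 4 \left(-3 - j\right) = -8 - \left(12 + 4 j\right) = -20 - 4 j$)
$P = -24498$ ($P = -41 - 24457 = -24498$)
$K = -24828$ ($K = -24498 - 330 = -24828$)
$- \frac{385276}{K} - \frac{141685}{B{\left(493,254 \right)}} = - \frac{385276}{-24828} - \frac{141685}{493} = \left(-385276\right) \left(- \frac{1}{24828}\right) - \frac{141685}{493} = \frac{96319}{6207} - \frac{141685}{493} = - \frac{831953528}{3060051}$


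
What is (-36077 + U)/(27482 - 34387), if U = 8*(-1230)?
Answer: 45917/6905 ≈ 6.6498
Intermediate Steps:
U = -9840
(-36077 + U)/(27482 - 34387) = (-36077 - 9840)/(27482 - 34387) = -45917/(-6905) = -45917*(-1/6905) = 45917/6905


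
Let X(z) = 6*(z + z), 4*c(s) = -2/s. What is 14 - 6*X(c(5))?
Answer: 106/5 ≈ 21.200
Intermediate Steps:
c(s) = -1/(2*s) (c(s) = (-2/s)/4 = -1/(2*s))
X(z) = 12*z (X(z) = 6*(2*z) = 12*z)
14 - 6*X(c(5)) = 14 - 72*(-1/2/5) = 14 - 72*(-1/2*1/5) = 14 - 72*(-1)/10 = 14 - 6*(-6/5) = 14 + 36/5 = 106/5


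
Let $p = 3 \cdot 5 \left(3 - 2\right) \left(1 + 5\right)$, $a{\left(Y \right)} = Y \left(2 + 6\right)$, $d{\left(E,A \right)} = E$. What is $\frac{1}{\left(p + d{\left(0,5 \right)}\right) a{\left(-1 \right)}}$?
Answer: $- \frac{1}{720} \approx -0.0013889$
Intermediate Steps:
$a{\left(Y \right)} = 8 Y$ ($a{\left(Y \right)} = Y 8 = 8 Y$)
$p = 90$ ($p = 15 \cdot 1 \cdot 6 = 15 \cdot 6 = 90$)
$\frac{1}{\left(p + d{\left(0,5 \right)}\right) a{\left(-1 \right)}} = \frac{1}{\left(90 + 0\right) 8 \left(-1\right)} = \frac{1}{90 \left(-8\right)} = \frac{1}{-720} = - \frac{1}{720}$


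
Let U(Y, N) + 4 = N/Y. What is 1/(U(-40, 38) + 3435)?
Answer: 20/68601 ≈ 0.00029154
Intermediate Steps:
U(Y, N) = -4 + N/Y
1/(U(-40, 38) + 3435) = 1/((-4 + 38/(-40)) + 3435) = 1/((-4 + 38*(-1/40)) + 3435) = 1/((-4 - 19/20) + 3435) = 1/(-99/20 + 3435) = 1/(68601/20) = 20/68601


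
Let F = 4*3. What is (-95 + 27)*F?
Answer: -816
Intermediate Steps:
F = 12
(-95 + 27)*F = (-95 + 27)*12 = -68*12 = -816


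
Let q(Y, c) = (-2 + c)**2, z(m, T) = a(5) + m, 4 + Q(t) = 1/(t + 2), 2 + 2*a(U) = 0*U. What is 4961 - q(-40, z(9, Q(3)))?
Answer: 4925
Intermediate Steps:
a(U) = -1 (a(U) = -1 + (0*U)/2 = -1 + (1/2)*0 = -1 + 0 = -1)
Q(t) = -4 + 1/(2 + t) (Q(t) = -4 + 1/(t + 2) = -4 + 1/(2 + t))
z(m, T) = -1 + m
4961 - q(-40, z(9, Q(3))) = 4961 - (-2 + (-1 + 9))**2 = 4961 - (-2 + 8)**2 = 4961 - 1*6**2 = 4961 - 1*36 = 4961 - 36 = 4925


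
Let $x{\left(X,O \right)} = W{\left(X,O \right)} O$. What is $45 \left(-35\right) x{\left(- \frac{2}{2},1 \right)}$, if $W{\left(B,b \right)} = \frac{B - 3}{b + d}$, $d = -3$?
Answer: $-3150$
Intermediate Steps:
$W{\left(B,b \right)} = \frac{-3 + B}{-3 + b}$ ($W{\left(B,b \right)} = \frac{B - 3}{b - 3} = \frac{-3 + B}{-3 + b}$)
$x{\left(X,O \right)} = \frac{O \left(-3 + X\right)}{-3 + O}$ ($x{\left(X,O \right)} = \frac{-3 + X}{-3 + O} O = \frac{O \left(-3 + X\right)}{-3 + O}$)
$45 \left(-35\right) x{\left(- \frac{2}{2},1 \right)} = 45 \left(-35\right) 1 \frac{1}{-3 + 1} \left(-3 - \frac{2}{2}\right) = - 1575 \cdot 1 \frac{1}{-2} \left(-3 - 1\right) = - 1575 \cdot 1 \left(- \frac{1}{2}\right) \left(-3 - 1\right) = - 1575 \cdot 1 \left(- \frac{1}{2}\right) \left(-4\right) = \left(-1575\right) 2 = -3150$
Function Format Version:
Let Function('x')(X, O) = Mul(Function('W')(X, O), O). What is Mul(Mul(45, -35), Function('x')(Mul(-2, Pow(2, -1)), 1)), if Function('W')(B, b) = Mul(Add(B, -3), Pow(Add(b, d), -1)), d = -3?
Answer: -3150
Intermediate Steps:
Function('W')(B, b) = Mul(Pow(Add(-3, b), -1), Add(-3, B)) (Function('W')(B, b) = Mul(Add(B, -3), Pow(Add(b, -3), -1)) = Mul(Add(-3, B), Pow(Add(-3, b), -1)) = Mul(Pow(Add(-3, b), -1), Add(-3, B)))
Function('x')(X, O) = Mul(O, Pow(Add(-3, O), -1), Add(-3, X)) (Function('x')(X, O) = Mul(Mul(Pow(Add(-3, O), -1), Add(-3, X)), O) = Mul(O, Pow(Add(-3, O), -1), Add(-3, X)))
Mul(Mul(45, -35), Function('x')(Mul(-2, Pow(2, -1)), 1)) = Mul(Mul(45, -35), Mul(1, Pow(Add(-3, 1), -1), Add(-3, Mul(-2, Pow(2, -1))))) = Mul(-1575, Mul(1, Pow(-2, -1), Add(-3, Mul(-2, Rational(1, 2))))) = Mul(-1575, Mul(1, Rational(-1, 2), Add(-3, -1))) = Mul(-1575, Mul(1, Rational(-1, 2), -4)) = Mul(-1575, 2) = -3150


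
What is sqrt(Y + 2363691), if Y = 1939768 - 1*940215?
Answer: 2*sqrt(840811) ≈ 1833.9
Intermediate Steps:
Y = 999553 (Y = 1939768 - 940215 = 999553)
sqrt(Y + 2363691) = sqrt(999553 + 2363691) = sqrt(3363244) = 2*sqrt(840811)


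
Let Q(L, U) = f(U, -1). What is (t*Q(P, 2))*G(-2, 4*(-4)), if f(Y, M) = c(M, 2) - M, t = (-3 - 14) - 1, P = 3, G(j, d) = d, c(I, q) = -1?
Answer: 0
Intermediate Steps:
t = -18 (t = -17 - 1 = -18)
f(Y, M) = -1 - M
Q(L, U) = 0 (Q(L, U) = -1 - 1*(-1) = -1 + 1 = 0)
(t*Q(P, 2))*G(-2, 4*(-4)) = (-18*0)*(4*(-4)) = 0*(-16) = 0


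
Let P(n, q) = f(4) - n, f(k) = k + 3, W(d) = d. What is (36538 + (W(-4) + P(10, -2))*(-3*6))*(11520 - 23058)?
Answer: -423029232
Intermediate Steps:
f(k) = 3 + k
P(n, q) = 7 - n (P(n, q) = (3 + 4) - n = 7 - n)
(36538 + (W(-4) + P(10, -2))*(-3*6))*(11520 - 23058) = (36538 + (-4 + (7 - 1*10))*(-3*6))*(11520 - 23058) = (36538 + (-4 + (7 - 10))*(-18))*(-11538) = (36538 + (-4 - 3)*(-18))*(-11538) = (36538 - 7*(-18))*(-11538) = (36538 + 126)*(-11538) = 36664*(-11538) = -423029232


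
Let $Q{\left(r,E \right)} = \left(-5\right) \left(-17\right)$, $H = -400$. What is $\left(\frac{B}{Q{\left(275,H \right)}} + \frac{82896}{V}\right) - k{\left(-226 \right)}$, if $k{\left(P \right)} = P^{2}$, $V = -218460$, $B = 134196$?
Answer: $- \frac{278523012}{5627} \approx -49498.0$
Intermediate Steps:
$Q{\left(r,E \right)} = 85$
$\left(\frac{B}{Q{\left(275,H \right)}} + \frac{82896}{V}\right) - k{\left(-226 \right)} = \left(\frac{134196}{85} + \frac{82896}{-218460}\right) - \left(-226\right)^{2} = \left(134196 \cdot \frac{1}{85} + 82896 \left(- \frac{1}{218460}\right)\right) - 51076 = \left(\frac{134196}{85} - \frac{628}{1655}\right) - 51076 = \frac{8881640}{5627} - 51076 = - \frac{278523012}{5627}$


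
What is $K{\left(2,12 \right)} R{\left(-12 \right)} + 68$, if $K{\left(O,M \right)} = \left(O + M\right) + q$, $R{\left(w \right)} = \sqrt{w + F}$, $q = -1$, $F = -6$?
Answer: $68 + 39 i \sqrt{2} \approx 68.0 + 55.154 i$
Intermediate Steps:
$R{\left(w \right)} = \sqrt{-6 + w}$ ($R{\left(w \right)} = \sqrt{w - 6} = \sqrt{-6 + w}$)
$K{\left(O,M \right)} = -1 + M + O$ ($K{\left(O,M \right)} = \left(O + M\right) - 1 = \left(M + O\right) - 1 = -1 + M + O$)
$K{\left(2,12 \right)} R{\left(-12 \right)} + 68 = \left(-1 + 12 + 2\right) \sqrt{-6 - 12} + 68 = 13 \sqrt{-18} + 68 = 13 \cdot 3 i \sqrt{2} + 68 = 39 i \sqrt{2} + 68 = 68 + 39 i \sqrt{2}$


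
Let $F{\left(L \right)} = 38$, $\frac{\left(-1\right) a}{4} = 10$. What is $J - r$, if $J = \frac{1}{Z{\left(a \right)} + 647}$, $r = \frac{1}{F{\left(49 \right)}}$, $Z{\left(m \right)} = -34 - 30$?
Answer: $- \frac{545}{22154} \approx -0.024601$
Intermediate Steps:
$a = -40$ ($a = \left(-4\right) 10 = -40$)
$Z{\left(m \right)} = -64$ ($Z{\left(m \right)} = -34 - 30 = -64$)
$r = \frac{1}{38} \approx 0.026316$
$J = \frac{1}{583}$ ($J = \frac{1}{-64 + 647} = \frac{1}{583} \approx 0.0017153$)
$J - r = \frac{1}{583} - \frac{1}{38} = - \frac{545}{22154}$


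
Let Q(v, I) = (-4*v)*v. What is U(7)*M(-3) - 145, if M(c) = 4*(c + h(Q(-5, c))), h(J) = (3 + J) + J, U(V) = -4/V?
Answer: 2185/7 ≈ 312.14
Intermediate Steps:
Q(v, I) = -4*v**2
h(J) = 3 + 2*J
M(c) = -788 + 4*c (M(c) = 4*(c + (3 + 2*(-4*(-5)**2))) = 4*(c + (3 + 2*(-4*25))) = 4*(c + (3 + 2*(-100))) = 4*(c + (3 - 200)) = 4*(c - 197) = 4*(-197 + c) = -788 + 4*c)
U(7)*M(-3) - 145 = (-4/7)*(-788 + 4*(-3)) - 145 = (-4*1/7)*(-788 - 12) - 145 = -4/7*(-800) - 145 = 3200/7 - 145 = 2185/7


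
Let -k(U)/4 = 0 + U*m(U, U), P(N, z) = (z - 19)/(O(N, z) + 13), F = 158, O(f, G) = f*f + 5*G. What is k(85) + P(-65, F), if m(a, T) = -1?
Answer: 1709659/5028 ≈ 340.03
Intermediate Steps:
O(f, G) = f² + 5*G
P(N, z) = (-19 + z)/(13 + N² + 5*z) (P(N, z) = (z - 19)/((N² + 5*z) + 13) = (-19 + z)/(13 + N² + 5*z))
k(U) = 4*U (k(U) = -4*(0 + U*(-1)) = -4*(0 - U) = -(-4)*U = 4*U)
k(85) + P(-65, F) = 4*85 + (-19 + 158)/(13 + (-65)² + 5*158) = 340 + 139/(13 + 4225 + 790) = 340 + 139/5028 = 1709659/5028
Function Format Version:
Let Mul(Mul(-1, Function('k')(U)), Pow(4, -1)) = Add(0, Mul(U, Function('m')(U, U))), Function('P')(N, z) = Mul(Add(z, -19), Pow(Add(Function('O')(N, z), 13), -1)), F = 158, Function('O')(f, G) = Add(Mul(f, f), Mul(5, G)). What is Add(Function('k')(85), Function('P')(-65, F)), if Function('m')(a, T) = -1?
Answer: Rational(1709659, 5028) ≈ 340.03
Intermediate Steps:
Function('O')(f, G) = Add(Pow(f, 2), Mul(5, G))
Function('P')(N, z) = Mul(Pow(Add(13, Pow(N, 2), Mul(5, z)), -1), Add(-19, z)) (Function('P')(N, z) = Mul(Add(z, -19), Pow(Add(Add(Pow(N, 2), Mul(5, z)), 13), -1)) = Mul(Add(-19, z), Pow(Add(13, Pow(N, 2), Mul(5, z)), -1)) = Mul(Pow(Add(13, Pow(N, 2), Mul(5, z)), -1), Add(-19, z)))
Function('k')(U) = Mul(4, U) (Function('k')(U) = Mul(-4, Add(0, Mul(U, -1))) = Mul(-4, Add(0, Mul(-1, U))) = Mul(-4, Mul(-1, U)) = Mul(4, U))
Add(Function('k')(85), Function('P')(-65, F)) = Add(Mul(4, 85), Mul(Pow(Add(13, Pow(-65, 2), Mul(5, 158)), -1), Add(-19, 158))) = Add(340, Mul(Pow(Add(13, 4225, 790), -1), 139)) = Add(340, Mul(Pow(5028, -1), 139)) = Add(340, Mul(Rational(1, 5028), 139)) = Add(340, Rational(139, 5028)) = Rational(1709659, 5028)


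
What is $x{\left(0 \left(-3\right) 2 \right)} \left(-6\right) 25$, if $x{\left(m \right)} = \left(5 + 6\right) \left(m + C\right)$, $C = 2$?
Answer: $-3300$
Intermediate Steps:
$x{\left(m \right)} = 22 + 11 m$ ($x{\left(m \right)} = \left(5 + 6\right) \left(m + 2\right) = 11 \left(2 + m\right) = 22 + 11 m$)
$x{\left(0 \left(-3\right) 2 \right)} \left(-6\right) 25 = \left(22 + 11 \cdot 0 \left(-3\right) 2\right) \left(-6\right) 25 = \left(22 + 11 \cdot 0 \cdot 2\right) \left(-6\right) 25 = \left(22 + 11 \cdot 0\right) \left(-6\right) 25 = \left(22 + 0\right) \left(-6\right) 25 = 22 \left(-6\right) 25 = \left(-132\right) 25 = -3300$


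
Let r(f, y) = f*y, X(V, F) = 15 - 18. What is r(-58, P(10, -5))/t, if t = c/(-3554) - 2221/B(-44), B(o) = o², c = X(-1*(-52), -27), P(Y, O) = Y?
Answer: 1995357760/3943813 ≈ 505.95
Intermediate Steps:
X(V, F) = -3
c = -3
t = -3943813/3440272 (t = -3/(-3554) - 2221/((-44)²) = -3*(-1/3554) - 2221/1936 = 3/3554 - 2221*1/1936 = 3/3554 - 2221/1936 = -3943813/3440272 ≈ -1.1464)
r(-58, P(10, -5))/t = (-58*10)/(-3943813/3440272) = -580*(-3440272/3943813) = 1995357760/3943813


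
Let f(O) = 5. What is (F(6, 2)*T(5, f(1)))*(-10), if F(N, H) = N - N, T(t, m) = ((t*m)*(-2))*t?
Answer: 0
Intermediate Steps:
T(t, m) = -2*m*t² (T(t, m) = ((m*t)*(-2))*t = (-2*m*t)*t = -2*m*t²)
F(N, H) = 0
(F(6, 2)*T(5, f(1)))*(-10) = (0*(-2*5*5²))*(-10) = (0*(-2*5*25))*(-10) = (0*(-250))*(-10) = 0*(-10) = 0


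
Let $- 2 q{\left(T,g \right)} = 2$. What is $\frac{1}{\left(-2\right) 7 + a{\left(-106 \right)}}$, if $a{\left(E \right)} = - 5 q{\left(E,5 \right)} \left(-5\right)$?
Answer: $- \frac{1}{39} \approx -0.025641$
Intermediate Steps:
$q{\left(T,g \right)} = -1$ ($q{\left(T,g \right)} = \left(- \frac{1}{2}\right) 2 = -1$)
$a{\left(E \right)} = -25$ ($a{\left(E \right)} = \left(-5\right) \left(-1\right) \left(-5\right) = 5 \left(-5\right) = -25$)
$\frac{1}{\left(-2\right) 7 + a{\left(-106 \right)}} = \frac{1}{\left(-2\right) 7 - 25} = \frac{1}{-14 - 25} = \frac{1}{-39} = - \frac{1}{39}$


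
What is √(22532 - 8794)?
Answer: √13738 ≈ 117.21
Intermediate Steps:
√(22532 - 8794) = √13738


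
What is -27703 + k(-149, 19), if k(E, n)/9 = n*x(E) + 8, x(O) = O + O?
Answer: -78589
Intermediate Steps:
x(O) = 2*O
k(E, n) = 72 + 18*E*n (k(E, n) = 9*(n*(2*E) + 8) = 9*(2*E*n + 8) = 9*(8 + 2*E*n) = 72 + 18*E*n)
-27703 + k(-149, 19) = -27703 + (72 + 18*(-149)*19) = -27703 + (72 - 50958) = -27703 - 50886 = -78589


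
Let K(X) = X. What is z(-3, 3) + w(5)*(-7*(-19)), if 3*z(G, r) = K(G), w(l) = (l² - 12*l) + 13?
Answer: -2927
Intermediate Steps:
w(l) = 13 + l² - 12*l
z(G, r) = G/3
z(-3, 3) + w(5)*(-7*(-19)) = (⅓)*(-3) + (13 + 5² - 12*5)*(-7*(-19)) = -1 + (13 + 25 - 60)*133 = -1 - 22*133 = -1 - 2926 = -2927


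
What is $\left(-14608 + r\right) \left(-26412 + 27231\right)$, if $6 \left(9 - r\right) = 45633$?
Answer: $- \frac{36370971}{2} \approx -1.8185 \cdot 10^{7}$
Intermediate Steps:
$r = - \frac{15193}{2}$ ($r = 9 - \frac{15211}{2} = - \frac{15193}{2} \approx -7596.5$)
$\left(-14608 + r\right) \left(-26412 + 27231\right) = \left(-14608 - \frac{15193}{2}\right) \left(-26412 + 27231\right) = \left(- \frac{44409}{2}\right) 819 = - \frac{36370971}{2}$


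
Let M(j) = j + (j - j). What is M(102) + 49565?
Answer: 49667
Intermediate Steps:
M(j) = j (M(j) = j + 0 = j)
M(102) + 49565 = 102 + 49565 = 49667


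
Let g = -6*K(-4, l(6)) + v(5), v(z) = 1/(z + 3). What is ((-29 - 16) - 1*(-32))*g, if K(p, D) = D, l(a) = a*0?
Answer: -13/8 ≈ -1.6250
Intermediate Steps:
l(a) = 0
v(z) = 1/(3 + z)
g = 1/8 (g = -6*0 + 1/(3 + 5) = 0 + 1/8 = 1/8 ≈ 0.12500)
((-29 - 16) - 1*(-32))*g = ((-29 - 16) - 1*(-32))*(1/8) = (-45 + 32)*(1/8) = -13*1/8 = -13/8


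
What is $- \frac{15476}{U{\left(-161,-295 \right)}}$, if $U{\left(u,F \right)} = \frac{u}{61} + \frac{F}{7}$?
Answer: $\frac{3304126}{9561} \approx 345.58$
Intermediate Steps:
$U{\left(u,F \right)} = \frac{F}{7} + \frac{u}{61}$ ($U{\left(u,F \right)} = u \frac{1}{61} + F \frac{1}{7} = \frac{u}{61} + \frac{F}{7} = \frac{F}{7} + \frac{u}{61}$)
$- \frac{15476}{U{\left(-161,-295 \right)}} = - \frac{15476}{\frac{1}{7} \left(-295\right) + \frac{1}{61} \left(-161\right)} = - \frac{15476}{- \frac{295}{7} - \frac{161}{61}} = - \frac{15476}{- \frac{19122}{427}} = \left(-15476\right) \left(- \frac{427}{19122}\right) = \frac{3304126}{9561}$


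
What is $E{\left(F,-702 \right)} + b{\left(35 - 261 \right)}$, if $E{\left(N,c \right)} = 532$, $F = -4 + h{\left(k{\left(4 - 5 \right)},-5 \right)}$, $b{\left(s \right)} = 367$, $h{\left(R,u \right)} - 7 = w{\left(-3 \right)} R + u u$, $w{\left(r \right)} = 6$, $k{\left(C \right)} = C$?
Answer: $899$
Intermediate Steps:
$h{\left(R,u \right)} = 7 + u^{2} + 6 R$ ($h{\left(R,u \right)} = 7 + \left(6 R + u u\right) = 7 + \left(6 R + u^{2}\right) = 7 + \left(u^{2} + 6 R\right) = 7 + u^{2} + 6 R$)
$F = 22$ ($F = -4 + \left(7 + \left(-5\right)^{2} + 6 \left(4 - 5\right)\right) = -4 + \left(7 + 25 + 6 \left(-1\right)\right) = -4 + \left(7 + 25 - 6\right) = -4 + 26 = 22$)
$E{\left(F,-702 \right)} + b{\left(35 - 261 \right)} = 532 + 367 = 899$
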